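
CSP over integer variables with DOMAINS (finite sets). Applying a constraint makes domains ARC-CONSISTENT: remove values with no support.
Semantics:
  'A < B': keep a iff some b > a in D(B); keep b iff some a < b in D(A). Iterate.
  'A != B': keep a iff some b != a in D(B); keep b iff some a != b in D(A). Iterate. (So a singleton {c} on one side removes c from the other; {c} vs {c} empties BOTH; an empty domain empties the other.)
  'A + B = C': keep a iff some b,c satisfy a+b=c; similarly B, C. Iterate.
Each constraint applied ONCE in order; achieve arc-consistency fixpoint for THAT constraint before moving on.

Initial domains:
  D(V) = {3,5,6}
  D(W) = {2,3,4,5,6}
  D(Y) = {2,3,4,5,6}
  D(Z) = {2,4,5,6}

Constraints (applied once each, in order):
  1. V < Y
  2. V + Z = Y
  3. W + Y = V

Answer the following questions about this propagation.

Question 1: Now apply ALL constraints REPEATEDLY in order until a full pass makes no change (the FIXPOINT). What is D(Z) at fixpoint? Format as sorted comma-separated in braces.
Answer: {}

Derivation:
pass 0 (initial): D(Z)={2,4,5,6}
pass 1: V {3,5,6}->{}; W {2,3,4,5,6}->{}; Y {2,3,4,5,6}->{}; Z {2,4,5,6}->{2}
pass 2: Z {2}->{}
pass 3: no change
Fixpoint after 3 passes: D(Z) = {}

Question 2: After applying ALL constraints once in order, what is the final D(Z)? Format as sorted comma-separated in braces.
Answer: {2}

Derivation:
Constraint 1 (V < Y) on D(V)={3,5,6} D(Y)={2,3,4,5,6}: V {3,5,6}->{3,5}; Y {2,3,4,5,6}->{4,5,6}
Constraint 2 (V + Z = Y) on D(V)={3,5} D(Z)={2,4,5,6} D(Y)={4,5,6}: V {3,5}->{3}; Z {2,4,5,6}->{2}; Y {4,5,6}->{5}
Constraint 3 (W + Y = V) on D(W)={2,3,4,5,6} D(Y)={5} D(V)={3}: W {2,3,4,5,6}->{}; Y {5}->{}; V {3}->{}
So after all 3 constraints: D(Z) = {2}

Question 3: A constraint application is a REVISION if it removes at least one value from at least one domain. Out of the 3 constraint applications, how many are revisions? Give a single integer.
Answer: 3

Derivation:
Constraint 1 (V < Y) on D(V)={3,5,6} D(Y)={2,3,4,5,6}: V {3,5,6}->{3,5}; Y {2,3,4,5,6}->{4,5,6} => REVISION
Constraint 2 (V + Z = Y) on D(V)={3,5} D(Z)={2,4,5,6} D(Y)={4,5,6}: V {3,5}->{3}; Z {2,4,5,6}->{2}; Y {4,5,6}->{5} => REVISION
Constraint 3 (W + Y = V) on D(W)={2,3,4,5,6} D(Y)={5} D(V)={3}: W {2,3,4,5,6}->{}; Y {5}->{}; V {3}->{} => REVISION
Total revisions = 3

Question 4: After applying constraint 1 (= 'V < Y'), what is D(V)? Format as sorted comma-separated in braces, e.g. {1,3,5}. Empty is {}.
Constraint 1 (V < Y) on D(V)={3,5,6} D(Y)={2,3,4,5,6}: V {3,5,6}->{3,5}; Y {2,3,4,5,6}->{4,5,6}
So after constraint 1: D(V) = {3,5}

Answer: {3,5}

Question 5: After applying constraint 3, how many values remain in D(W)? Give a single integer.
Constraint 1 (V < Y) on D(V)={3,5,6} D(Y)={2,3,4,5,6}: V {3,5,6}->{3,5}; Y {2,3,4,5,6}->{4,5,6}
Constraint 2 (V + Z = Y) on D(V)={3,5} D(Z)={2,4,5,6} D(Y)={4,5,6}: V {3,5}->{3}; Z {2,4,5,6}->{2}; Y {4,5,6}->{5}
Constraint 3 (W + Y = V) on D(W)={2,3,4,5,6} D(Y)={5} D(V)={3}: W {2,3,4,5,6}->{}; Y {5}->{}; V {3}->{}
So after constraint 3: D(W)={}, size = 0

Answer: 0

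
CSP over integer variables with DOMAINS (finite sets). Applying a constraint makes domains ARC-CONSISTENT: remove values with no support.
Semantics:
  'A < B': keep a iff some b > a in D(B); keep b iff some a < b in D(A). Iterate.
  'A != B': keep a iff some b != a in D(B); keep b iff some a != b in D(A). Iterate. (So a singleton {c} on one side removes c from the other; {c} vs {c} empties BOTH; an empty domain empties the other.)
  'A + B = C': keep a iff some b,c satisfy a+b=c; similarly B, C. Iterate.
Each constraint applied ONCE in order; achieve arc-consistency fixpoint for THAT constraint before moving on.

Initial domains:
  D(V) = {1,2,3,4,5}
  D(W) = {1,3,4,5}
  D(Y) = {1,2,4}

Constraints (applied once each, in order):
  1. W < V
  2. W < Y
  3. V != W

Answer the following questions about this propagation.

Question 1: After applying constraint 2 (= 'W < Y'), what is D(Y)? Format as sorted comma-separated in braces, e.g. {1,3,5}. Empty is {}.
Constraint 1 (W < V) on D(W)={1,3,4,5} D(V)={1,2,3,4,5}: W {1,3,4,5}->{1,3,4}; V {1,2,3,4,5}->{2,3,4,5}
Constraint 2 (W < Y) on D(W)={1,3,4} D(Y)={1,2,4}: W {1,3,4}->{1,3}; Y {1,2,4}->{2,4}
So after constraint 2: D(Y) = {2,4}

Answer: {2,4}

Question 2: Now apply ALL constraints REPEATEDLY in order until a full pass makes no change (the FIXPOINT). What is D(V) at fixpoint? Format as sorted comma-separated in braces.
pass 0 (initial): D(V)={1,2,3,4,5}
pass 1: V {1,2,3,4,5}->{2,3,4,5}; W {1,3,4,5}->{1,3}; Y {1,2,4}->{2,4}
pass 2: no change
Fixpoint after 2 passes: D(V) = {2,3,4,5}

Answer: {2,3,4,5}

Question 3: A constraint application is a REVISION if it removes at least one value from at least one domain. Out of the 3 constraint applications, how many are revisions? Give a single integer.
Constraint 1 (W < V) on D(W)={1,3,4,5} D(V)={1,2,3,4,5}: W {1,3,4,5}->{1,3,4}; V {1,2,3,4,5}->{2,3,4,5} => REVISION
Constraint 2 (W < Y) on D(W)={1,3,4} D(Y)={1,2,4}: W {1,3,4}->{1,3}; Y {1,2,4}->{2,4} => REVISION
Constraint 3 (V != W) on D(V)={2,3,4,5} D(W)={1,3}: no change => not a revision
Total revisions = 2

Answer: 2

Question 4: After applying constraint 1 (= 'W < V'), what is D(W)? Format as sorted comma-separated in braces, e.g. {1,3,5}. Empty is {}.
Answer: {1,3,4}

Derivation:
Constraint 1 (W < V) on D(W)={1,3,4,5} D(V)={1,2,3,4,5}: W {1,3,4,5}->{1,3,4}; V {1,2,3,4,5}->{2,3,4,5}
So after constraint 1: D(W) = {1,3,4}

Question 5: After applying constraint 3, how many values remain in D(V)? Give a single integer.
Constraint 1 (W < V) on D(W)={1,3,4,5} D(V)={1,2,3,4,5}: W {1,3,4,5}->{1,3,4}; V {1,2,3,4,5}->{2,3,4,5}
Constraint 2 (W < Y) on D(W)={1,3,4} D(Y)={1,2,4}: W {1,3,4}->{1,3}; Y {1,2,4}->{2,4}
Constraint 3 (V != W) on D(V)={2,3,4,5} D(W)={1,3}: no change
So after constraint 3: D(V)={2,3,4,5}, size = 4

Answer: 4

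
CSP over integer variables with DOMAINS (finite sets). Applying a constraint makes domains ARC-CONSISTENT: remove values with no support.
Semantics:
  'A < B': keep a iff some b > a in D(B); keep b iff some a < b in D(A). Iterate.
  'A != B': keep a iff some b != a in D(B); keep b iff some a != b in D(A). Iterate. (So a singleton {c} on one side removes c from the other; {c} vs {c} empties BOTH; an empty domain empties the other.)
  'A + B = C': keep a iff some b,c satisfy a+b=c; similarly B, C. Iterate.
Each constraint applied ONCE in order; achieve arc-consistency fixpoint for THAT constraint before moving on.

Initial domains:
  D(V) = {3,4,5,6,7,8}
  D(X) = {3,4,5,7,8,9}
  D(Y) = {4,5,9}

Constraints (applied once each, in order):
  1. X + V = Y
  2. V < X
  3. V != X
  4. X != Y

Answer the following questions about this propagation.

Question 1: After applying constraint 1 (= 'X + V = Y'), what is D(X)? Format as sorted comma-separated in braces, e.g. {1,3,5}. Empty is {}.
Constraint 1 (X + V = Y) on D(X)={3,4,5,7,8,9} D(V)={3,4,5,6,7,8} D(Y)={4,5,9}: X {3,4,5,7,8,9}->{3,4,5}; V {3,4,5,6,7,8}->{4,5,6}; Y {4,5,9}->{9}
So after constraint 1: D(X) = {3,4,5}

Answer: {3,4,5}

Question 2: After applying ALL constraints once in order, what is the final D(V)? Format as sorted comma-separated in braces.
Answer: {4}

Derivation:
Constraint 1 (X + V = Y) on D(X)={3,4,5,7,8,9} D(V)={3,4,5,6,7,8} D(Y)={4,5,9}: X {3,4,5,7,8,9}->{3,4,5}; V {3,4,5,6,7,8}->{4,5,6}; Y {4,5,9}->{9}
Constraint 2 (V < X) on D(V)={4,5,6} D(X)={3,4,5}: V {4,5,6}->{4}; X {3,4,5}->{5}
Constraint 3 (V != X) on D(V)={4} D(X)={5}: no change
Constraint 4 (X != Y) on D(X)={5} D(Y)={9}: no change
So after all 4 constraints: D(V) = {4}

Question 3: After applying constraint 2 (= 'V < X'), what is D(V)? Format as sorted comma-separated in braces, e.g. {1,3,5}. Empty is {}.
Constraint 1 (X + V = Y) on D(X)={3,4,5,7,8,9} D(V)={3,4,5,6,7,8} D(Y)={4,5,9}: X {3,4,5,7,8,9}->{3,4,5}; V {3,4,5,6,7,8}->{4,5,6}; Y {4,5,9}->{9}
Constraint 2 (V < X) on D(V)={4,5,6} D(X)={3,4,5}: V {4,5,6}->{4}; X {3,4,5}->{5}
So after constraint 2: D(V) = {4}

Answer: {4}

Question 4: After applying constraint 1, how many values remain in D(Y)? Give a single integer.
Constraint 1 (X + V = Y) on D(X)={3,4,5,7,8,9} D(V)={3,4,5,6,7,8} D(Y)={4,5,9}: X {3,4,5,7,8,9}->{3,4,5}; V {3,4,5,6,7,8}->{4,5,6}; Y {4,5,9}->{9}
So after constraint 1: D(Y)={9}, size = 1

Answer: 1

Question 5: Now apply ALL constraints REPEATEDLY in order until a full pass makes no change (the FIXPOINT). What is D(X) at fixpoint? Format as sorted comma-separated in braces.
pass 0 (initial): D(X)={3,4,5,7,8,9}
pass 1: V {3,4,5,6,7,8}->{4}; X {3,4,5,7,8,9}->{5}; Y {4,5,9}->{9}
pass 2: no change
Fixpoint after 2 passes: D(X) = {5}

Answer: {5}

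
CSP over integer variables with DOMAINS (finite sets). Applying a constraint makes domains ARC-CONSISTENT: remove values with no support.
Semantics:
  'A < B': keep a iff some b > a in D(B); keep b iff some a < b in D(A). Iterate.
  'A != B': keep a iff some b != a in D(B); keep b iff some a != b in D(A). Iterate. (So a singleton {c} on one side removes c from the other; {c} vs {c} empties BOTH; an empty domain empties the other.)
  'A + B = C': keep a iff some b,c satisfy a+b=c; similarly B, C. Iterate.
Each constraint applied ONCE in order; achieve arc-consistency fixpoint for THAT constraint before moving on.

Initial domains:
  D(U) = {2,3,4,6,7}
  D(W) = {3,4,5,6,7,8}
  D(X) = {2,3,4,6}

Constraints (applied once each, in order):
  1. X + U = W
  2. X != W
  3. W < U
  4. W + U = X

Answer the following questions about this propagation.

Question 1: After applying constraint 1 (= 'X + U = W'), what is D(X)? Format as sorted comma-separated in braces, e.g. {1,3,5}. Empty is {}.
Answer: {2,3,4,6}

Derivation:
Constraint 1 (X + U = W) on D(X)={2,3,4,6} D(U)={2,3,4,6,7} D(W)={3,4,5,6,7,8}: U {2,3,4,6,7}->{2,3,4,6}; W {3,4,5,6,7,8}->{4,5,6,7,8}
So after constraint 1: D(X) = {2,3,4,6}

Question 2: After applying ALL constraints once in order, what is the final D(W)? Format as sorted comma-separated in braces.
Answer: {}

Derivation:
Constraint 1 (X + U = W) on D(X)={2,3,4,6} D(U)={2,3,4,6,7} D(W)={3,4,5,6,7,8}: U {2,3,4,6,7}->{2,3,4,6}; W {3,4,5,6,7,8}->{4,5,6,7,8}
Constraint 2 (X != W) on D(X)={2,3,4,6} D(W)={4,5,6,7,8}: no change
Constraint 3 (W < U) on D(W)={4,5,6,7,8} D(U)={2,3,4,6}: W {4,5,6,7,8}->{4,5}; U {2,3,4,6}->{6}
Constraint 4 (W + U = X) on D(W)={4,5} D(U)={6} D(X)={2,3,4,6}: W {4,5}->{}; U {6}->{}; X {2,3,4,6}->{}
So after all 4 constraints: D(W) = {}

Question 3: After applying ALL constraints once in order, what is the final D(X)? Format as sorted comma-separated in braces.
Answer: {}

Derivation:
Constraint 1 (X + U = W) on D(X)={2,3,4,6} D(U)={2,3,4,6,7} D(W)={3,4,5,6,7,8}: U {2,3,4,6,7}->{2,3,4,6}; W {3,4,5,6,7,8}->{4,5,6,7,8}
Constraint 2 (X != W) on D(X)={2,3,4,6} D(W)={4,5,6,7,8}: no change
Constraint 3 (W < U) on D(W)={4,5,6,7,8} D(U)={2,3,4,6}: W {4,5,6,7,8}->{4,5}; U {2,3,4,6}->{6}
Constraint 4 (W + U = X) on D(W)={4,5} D(U)={6} D(X)={2,3,4,6}: W {4,5}->{}; U {6}->{}; X {2,3,4,6}->{}
So after all 4 constraints: D(X) = {}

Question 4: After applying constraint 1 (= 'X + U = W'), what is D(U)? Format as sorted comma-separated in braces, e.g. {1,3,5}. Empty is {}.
Constraint 1 (X + U = W) on D(X)={2,3,4,6} D(U)={2,3,4,6,7} D(W)={3,4,5,6,7,8}: U {2,3,4,6,7}->{2,3,4,6}; W {3,4,5,6,7,8}->{4,5,6,7,8}
So after constraint 1: D(U) = {2,3,4,6}

Answer: {2,3,4,6}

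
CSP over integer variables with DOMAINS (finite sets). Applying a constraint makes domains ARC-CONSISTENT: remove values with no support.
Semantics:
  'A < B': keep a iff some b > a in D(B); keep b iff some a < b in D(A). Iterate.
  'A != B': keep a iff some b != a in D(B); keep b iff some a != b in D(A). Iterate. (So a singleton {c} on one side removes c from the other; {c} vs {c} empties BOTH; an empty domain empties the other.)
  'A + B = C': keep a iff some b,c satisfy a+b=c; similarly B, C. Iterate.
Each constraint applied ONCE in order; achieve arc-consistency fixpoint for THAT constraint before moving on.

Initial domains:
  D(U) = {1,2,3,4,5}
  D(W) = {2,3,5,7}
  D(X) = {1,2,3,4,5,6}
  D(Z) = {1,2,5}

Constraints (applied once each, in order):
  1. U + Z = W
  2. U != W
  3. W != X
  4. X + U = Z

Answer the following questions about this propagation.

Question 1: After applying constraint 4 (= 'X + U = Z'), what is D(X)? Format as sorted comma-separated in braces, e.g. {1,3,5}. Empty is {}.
Answer: {1,2,3,4}

Derivation:
Constraint 1 (U + Z = W) on D(U)={1,2,3,4,5} D(Z)={1,2,5} D(W)={2,3,5,7}: no change
Constraint 2 (U != W) on D(U)={1,2,3,4,5} D(W)={2,3,5,7}: no change
Constraint 3 (W != X) on D(W)={2,3,5,7} D(X)={1,2,3,4,5,6}: no change
Constraint 4 (X + U = Z) on D(X)={1,2,3,4,5,6} D(U)={1,2,3,4,5} D(Z)={1,2,5}: X {1,2,3,4,5,6}->{1,2,3,4}; U {1,2,3,4,5}->{1,2,3,4}; Z {1,2,5}->{2,5}
So after constraint 4: D(X) = {1,2,3,4}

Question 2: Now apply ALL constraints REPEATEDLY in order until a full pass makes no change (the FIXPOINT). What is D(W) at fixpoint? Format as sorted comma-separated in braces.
Answer: {3,5,7}

Derivation:
pass 0 (initial): D(W)={2,3,5,7}
pass 1: U {1,2,3,4,5}->{1,2,3,4}; X {1,2,3,4,5,6}->{1,2,3,4}; Z {1,2,5}->{2,5}
pass 2: U {1,2,3,4}->{1,2,3}; W {2,3,5,7}->{3,5,7}
pass 3: no change
Fixpoint after 3 passes: D(W) = {3,5,7}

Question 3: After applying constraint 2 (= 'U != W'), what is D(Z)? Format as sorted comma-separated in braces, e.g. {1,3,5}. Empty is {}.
Answer: {1,2,5}

Derivation:
Constraint 1 (U + Z = W) on D(U)={1,2,3,4,5} D(Z)={1,2,5} D(W)={2,3,5,7}: no change
Constraint 2 (U != W) on D(U)={1,2,3,4,5} D(W)={2,3,5,7}: no change
So after constraint 2: D(Z) = {1,2,5}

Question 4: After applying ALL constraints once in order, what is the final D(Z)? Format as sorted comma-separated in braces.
Answer: {2,5}

Derivation:
Constraint 1 (U + Z = W) on D(U)={1,2,3,4,5} D(Z)={1,2,5} D(W)={2,3,5,7}: no change
Constraint 2 (U != W) on D(U)={1,2,3,4,5} D(W)={2,3,5,7}: no change
Constraint 3 (W != X) on D(W)={2,3,5,7} D(X)={1,2,3,4,5,6}: no change
Constraint 4 (X + U = Z) on D(X)={1,2,3,4,5,6} D(U)={1,2,3,4,5} D(Z)={1,2,5}: X {1,2,3,4,5,6}->{1,2,3,4}; U {1,2,3,4,5}->{1,2,3,4}; Z {1,2,5}->{2,5}
So after all 4 constraints: D(Z) = {2,5}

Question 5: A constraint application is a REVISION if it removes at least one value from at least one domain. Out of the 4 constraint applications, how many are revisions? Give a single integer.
Constraint 1 (U + Z = W) on D(U)={1,2,3,4,5} D(Z)={1,2,5} D(W)={2,3,5,7}: no change => not a revision
Constraint 2 (U != W) on D(U)={1,2,3,4,5} D(W)={2,3,5,7}: no change => not a revision
Constraint 3 (W != X) on D(W)={2,3,5,7} D(X)={1,2,3,4,5,6}: no change => not a revision
Constraint 4 (X + U = Z) on D(X)={1,2,3,4,5,6} D(U)={1,2,3,4,5} D(Z)={1,2,5}: X {1,2,3,4,5,6}->{1,2,3,4}; U {1,2,3,4,5}->{1,2,3,4}; Z {1,2,5}->{2,5} => REVISION
Total revisions = 1

Answer: 1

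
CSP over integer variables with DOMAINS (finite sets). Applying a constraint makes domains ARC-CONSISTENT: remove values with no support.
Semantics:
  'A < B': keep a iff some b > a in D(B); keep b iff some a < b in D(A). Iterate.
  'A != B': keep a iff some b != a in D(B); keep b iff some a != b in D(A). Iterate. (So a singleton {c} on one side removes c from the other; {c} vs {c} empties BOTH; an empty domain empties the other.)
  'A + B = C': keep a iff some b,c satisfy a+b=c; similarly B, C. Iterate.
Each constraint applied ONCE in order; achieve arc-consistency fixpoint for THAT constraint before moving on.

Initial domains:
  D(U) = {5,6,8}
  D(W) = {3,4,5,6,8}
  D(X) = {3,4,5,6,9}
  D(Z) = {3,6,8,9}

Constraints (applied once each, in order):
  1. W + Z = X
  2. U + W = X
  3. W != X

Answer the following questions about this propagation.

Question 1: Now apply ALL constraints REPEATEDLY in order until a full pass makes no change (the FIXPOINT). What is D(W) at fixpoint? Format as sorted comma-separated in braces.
Answer: {3}

Derivation:
pass 0 (initial): D(W)={3,4,5,6,8}
pass 1: U {5,6,8}->{6}; W {3,4,5,6,8}->{3}; X {3,4,5,6,9}->{9}; Z {3,6,8,9}->{3,6}
pass 2: Z {3,6}->{6}
pass 3: no change
Fixpoint after 3 passes: D(W) = {3}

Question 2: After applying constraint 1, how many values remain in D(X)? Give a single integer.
Answer: 2

Derivation:
Constraint 1 (W + Z = X) on D(W)={3,4,5,6,8} D(Z)={3,6,8,9} D(X)={3,4,5,6,9}: W {3,4,5,6,8}->{3,6}; Z {3,6,8,9}->{3,6}; X {3,4,5,6,9}->{6,9}
So after constraint 1: D(X)={6,9}, size = 2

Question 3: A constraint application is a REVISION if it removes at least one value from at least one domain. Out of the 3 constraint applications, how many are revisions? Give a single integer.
Answer: 2

Derivation:
Constraint 1 (W + Z = X) on D(W)={3,4,5,6,8} D(Z)={3,6,8,9} D(X)={3,4,5,6,9}: W {3,4,5,6,8}->{3,6}; Z {3,6,8,9}->{3,6}; X {3,4,5,6,9}->{6,9} => REVISION
Constraint 2 (U + W = X) on D(U)={5,6,8} D(W)={3,6} D(X)={6,9}: U {5,6,8}->{6}; W {3,6}->{3}; X {6,9}->{9} => REVISION
Constraint 3 (W != X) on D(W)={3} D(X)={9}: no change => not a revision
Total revisions = 2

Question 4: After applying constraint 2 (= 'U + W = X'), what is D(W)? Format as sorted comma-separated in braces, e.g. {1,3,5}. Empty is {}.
Answer: {3}

Derivation:
Constraint 1 (W + Z = X) on D(W)={3,4,5,6,8} D(Z)={3,6,8,9} D(X)={3,4,5,6,9}: W {3,4,5,6,8}->{3,6}; Z {3,6,8,9}->{3,6}; X {3,4,5,6,9}->{6,9}
Constraint 2 (U + W = X) on D(U)={5,6,8} D(W)={3,6} D(X)={6,9}: U {5,6,8}->{6}; W {3,6}->{3}; X {6,9}->{9}
So after constraint 2: D(W) = {3}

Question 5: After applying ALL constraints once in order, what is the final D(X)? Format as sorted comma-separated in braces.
Answer: {9}

Derivation:
Constraint 1 (W + Z = X) on D(W)={3,4,5,6,8} D(Z)={3,6,8,9} D(X)={3,4,5,6,9}: W {3,4,5,6,8}->{3,6}; Z {3,6,8,9}->{3,6}; X {3,4,5,6,9}->{6,9}
Constraint 2 (U + W = X) on D(U)={5,6,8} D(W)={3,6} D(X)={6,9}: U {5,6,8}->{6}; W {3,6}->{3}; X {6,9}->{9}
Constraint 3 (W != X) on D(W)={3} D(X)={9}: no change
So after all 3 constraints: D(X) = {9}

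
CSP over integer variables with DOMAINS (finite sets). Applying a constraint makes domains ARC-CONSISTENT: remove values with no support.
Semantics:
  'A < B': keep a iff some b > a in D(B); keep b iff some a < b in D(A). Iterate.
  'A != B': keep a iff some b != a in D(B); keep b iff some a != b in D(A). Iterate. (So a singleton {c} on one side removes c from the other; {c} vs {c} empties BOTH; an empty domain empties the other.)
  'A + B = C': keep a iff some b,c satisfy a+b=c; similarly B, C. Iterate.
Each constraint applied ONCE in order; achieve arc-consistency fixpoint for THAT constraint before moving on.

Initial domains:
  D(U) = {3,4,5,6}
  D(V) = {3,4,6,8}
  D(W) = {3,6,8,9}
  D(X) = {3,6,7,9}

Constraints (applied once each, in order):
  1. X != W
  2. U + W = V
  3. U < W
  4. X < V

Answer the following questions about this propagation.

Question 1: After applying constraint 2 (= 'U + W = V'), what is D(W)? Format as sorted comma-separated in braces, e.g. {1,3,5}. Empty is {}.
Constraint 1 (X != W) on D(X)={3,6,7,9} D(W)={3,6,8,9}: no change
Constraint 2 (U + W = V) on D(U)={3,4,5,6} D(W)={3,6,8,9} D(V)={3,4,6,8}: U {3,4,5,6}->{3,5}; W {3,6,8,9}->{3}; V {3,4,6,8}->{6,8}
So after constraint 2: D(W) = {3}

Answer: {3}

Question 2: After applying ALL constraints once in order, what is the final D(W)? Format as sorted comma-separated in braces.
Answer: {}

Derivation:
Constraint 1 (X != W) on D(X)={3,6,7,9} D(W)={3,6,8,9}: no change
Constraint 2 (U + W = V) on D(U)={3,4,5,6} D(W)={3,6,8,9} D(V)={3,4,6,8}: U {3,4,5,6}->{3,5}; W {3,6,8,9}->{3}; V {3,4,6,8}->{6,8}
Constraint 3 (U < W) on D(U)={3,5} D(W)={3}: U {3,5}->{}; W {3}->{}
Constraint 4 (X < V) on D(X)={3,6,7,9} D(V)={6,8}: X {3,6,7,9}->{3,6,7}
So after all 4 constraints: D(W) = {}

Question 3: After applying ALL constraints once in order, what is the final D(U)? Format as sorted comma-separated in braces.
Answer: {}

Derivation:
Constraint 1 (X != W) on D(X)={3,6,7,9} D(W)={3,6,8,9}: no change
Constraint 2 (U + W = V) on D(U)={3,4,5,6} D(W)={3,6,8,9} D(V)={3,4,6,8}: U {3,4,5,6}->{3,5}; W {3,6,8,9}->{3}; V {3,4,6,8}->{6,8}
Constraint 3 (U < W) on D(U)={3,5} D(W)={3}: U {3,5}->{}; W {3}->{}
Constraint 4 (X < V) on D(X)={3,6,7,9} D(V)={6,8}: X {3,6,7,9}->{3,6,7}
So after all 4 constraints: D(U) = {}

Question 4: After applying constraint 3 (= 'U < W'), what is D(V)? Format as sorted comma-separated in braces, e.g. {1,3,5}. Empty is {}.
Constraint 1 (X != W) on D(X)={3,6,7,9} D(W)={3,6,8,9}: no change
Constraint 2 (U + W = V) on D(U)={3,4,5,6} D(W)={3,6,8,9} D(V)={3,4,6,8}: U {3,4,5,6}->{3,5}; W {3,6,8,9}->{3}; V {3,4,6,8}->{6,8}
Constraint 3 (U < W) on D(U)={3,5} D(W)={3}: U {3,5}->{}; W {3}->{}
So after constraint 3: D(V) = {6,8}

Answer: {6,8}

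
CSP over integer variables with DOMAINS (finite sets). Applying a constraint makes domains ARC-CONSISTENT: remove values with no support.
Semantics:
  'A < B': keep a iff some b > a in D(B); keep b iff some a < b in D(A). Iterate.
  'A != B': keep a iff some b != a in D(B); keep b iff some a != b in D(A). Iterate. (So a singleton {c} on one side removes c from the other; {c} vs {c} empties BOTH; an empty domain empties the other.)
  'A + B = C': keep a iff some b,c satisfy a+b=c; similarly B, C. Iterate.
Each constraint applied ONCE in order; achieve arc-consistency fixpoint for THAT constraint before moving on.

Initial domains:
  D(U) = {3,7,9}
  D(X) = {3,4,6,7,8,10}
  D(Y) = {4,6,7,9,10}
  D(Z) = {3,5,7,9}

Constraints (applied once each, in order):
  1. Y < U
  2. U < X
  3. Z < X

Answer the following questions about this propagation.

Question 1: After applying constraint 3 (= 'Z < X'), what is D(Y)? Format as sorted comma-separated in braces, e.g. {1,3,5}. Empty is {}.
Answer: {4,6,7}

Derivation:
Constraint 1 (Y < U) on D(Y)={4,6,7,9,10} D(U)={3,7,9}: Y {4,6,7,9,10}->{4,6,7}; U {3,7,9}->{7,9}
Constraint 2 (U < X) on D(U)={7,9} D(X)={3,4,6,7,8,10}: X {3,4,6,7,8,10}->{8,10}
Constraint 3 (Z < X) on D(Z)={3,5,7,9} D(X)={8,10}: no change
So after constraint 3: D(Y) = {4,6,7}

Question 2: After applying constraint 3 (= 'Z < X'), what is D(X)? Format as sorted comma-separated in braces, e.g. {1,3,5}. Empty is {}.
Constraint 1 (Y < U) on D(Y)={4,6,7,9,10} D(U)={3,7,9}: Y {4,6,7,9,10}->{4,6,7}; U {3,7,9}->{7,9}
Constraint 2 (U < X) on D(U)={7,9} D(X)={3,4,6,7,8,10}: X {3,4,6,7,8,10}->{8,10}
Constraint 3 (Z < X) on D(Z)={3,5,7,9} D(X)={8,10}: no change
So after constraint 3: D(X) = {8,10}

Answer: {8,10}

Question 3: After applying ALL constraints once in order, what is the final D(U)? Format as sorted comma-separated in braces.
Constraint 1 (Y < U) on D(Y)={4,6,7,9,10} D(U)={3,7,9}: Y {4,6,7,9,10}->{4,6,7}; U {3,7,9}->{7,9}
Constraint 2 (U < X) on D(U)={7,9} D(X)={3,4,6,7,8,10}: X {3,4,6,7,8,10}->{8,10}
Constraint 3 (Z < X) on D(Z)={3,5,7,9} D(X)={8,10}: no change
So after all 3 constraints: D(U) = {7,9}

Answer: {7,9}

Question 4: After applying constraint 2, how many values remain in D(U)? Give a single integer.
Answer: 2

Derivation:
Constraint 1 (Y < U) on D(Y)={4,6,7,9,10} D(U)={3,7,9}: Y {4,6,7,9,10}->{4,6,7}; U {3,7,9}->{7,9}
Constraint 2 (U < X) on D(U)={7,9} D(X)={3,4,6,7,8,10}: X {3,4,6,7,8,10}->{8,10}
So after constraint 2: D(U)={7,9}, size = 2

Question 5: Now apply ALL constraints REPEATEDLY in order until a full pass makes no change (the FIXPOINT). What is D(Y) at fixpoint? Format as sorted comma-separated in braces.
pass 0 (initial): D(Y)={4,6,7,9,10}
pass 1: U {3,7,9}->{7,9}; X {3,4,6,7,8,10}->{8,10}; Y {4,6,7,9,10}->{4,6,7}
pass 2: no change
Fixpoint after 2 passes: D(Y) = {4,6,7}

Answer: {4,6,7}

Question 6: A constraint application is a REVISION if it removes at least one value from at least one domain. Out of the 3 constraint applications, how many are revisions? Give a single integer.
Answer: 2

Derivation:
Constraint 1 (Y < U) on D(Y)={4,6,7,9,10} D(U)={3,7,9}: Y {4,6,7,9,10}->{4,6,7}; U {3,7,9}->{7,9} => REVISION
Constraint 2 (U < X) on D(U)={7,9} D(X)={3,4,6,7,8,10}: X {3,4,6,7,8,10}->{8,10} => REVISION
Constraint 3 (Z < X) on D(Z)={3,5,7,9} D(X)={8,10}: no change => not a revision
Total revisions = 2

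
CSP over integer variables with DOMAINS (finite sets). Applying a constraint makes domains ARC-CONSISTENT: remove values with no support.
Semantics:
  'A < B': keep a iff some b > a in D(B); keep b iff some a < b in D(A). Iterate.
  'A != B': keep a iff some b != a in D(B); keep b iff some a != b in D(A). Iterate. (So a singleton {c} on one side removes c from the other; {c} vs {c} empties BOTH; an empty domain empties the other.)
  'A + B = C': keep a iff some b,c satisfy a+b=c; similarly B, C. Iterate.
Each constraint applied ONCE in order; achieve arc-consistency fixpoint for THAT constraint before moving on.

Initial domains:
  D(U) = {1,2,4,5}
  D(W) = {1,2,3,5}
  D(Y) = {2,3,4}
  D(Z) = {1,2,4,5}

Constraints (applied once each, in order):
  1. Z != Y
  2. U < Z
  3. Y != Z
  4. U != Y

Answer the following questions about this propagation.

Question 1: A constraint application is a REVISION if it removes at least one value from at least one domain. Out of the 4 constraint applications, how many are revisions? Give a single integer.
Constraint 1 (Z != Y) on D(Z)={1,2,4,5} D(Y)={2,3,4}: no change => not a revision
Constraint 2 (U < Z) on D(U)={1,2,4,5} D(Z)={1,2,4,5}: U {1,2,4,5}->{1,2,4}; Z {1,2,4,5}->{2,4,5} => REVISION
Constraint 3 (Y != Z) on D(Y)={2,3,4} D(Z)={2,4,5}: no change => not a revision
Constraint 4 (U != Y) on D(U)={1,2,4} D(Y)={2,3,4}: no change => not a revision
Total revisions = 1

Answer: 1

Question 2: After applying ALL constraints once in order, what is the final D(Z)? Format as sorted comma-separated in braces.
Answer: {2,4,5}

Derivation:
Constraint 1 (Z != Y) on D(Z)={1,2,4,5} D(Y)={2,3,4}: no change
Constraint 2 (U < Z) on D(U)={1,2,4,5} D(Z)={1,2,4,5}: U {1,2,4,5}->{1,2,4}; Z {1,2,4,5}->{2,4,5}
Constraint 3 (Y != Z) on D(Y)={2,3,4} D(Z)={2,4,5}: no change
Constraint 4 (U != Y) on D(U)={1,2,4} D(Y)={2,3,4}: no change
So after all 4 constraints: D(Z) = {2,4,5}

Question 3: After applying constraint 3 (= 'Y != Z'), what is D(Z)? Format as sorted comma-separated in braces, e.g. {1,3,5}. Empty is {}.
Constraint 1 (Z != Y) on D(Z)={1,2,4,5} D(Y)={2,3,4}: no change
Constraint 2 (U < Z) on D(U)={1,2,4,5} D(Z)={1,2,4,5}: U {1,2,4,5}->{1,2,4}; Z {1,2,4,5}->{2,4,5}
Constraint 3 (Y != Z) on D(Y)={2,3,4} D(Z)={2,4,5}: no change
So after constraint 3: D(Z) = {2,4,5}

Answer: {2,4,5}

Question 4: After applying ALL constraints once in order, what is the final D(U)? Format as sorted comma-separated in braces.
Constraint 1 (Z != Y) on D(Z)={1,2,4,5} D(Y)={2,3,4}: no change
Constraint 2 (U < Z) on D(U)={1,2,4,5} D(Z)={1,2,4,5}: U {1,2,4,5}->{1,2,4}; Z {1,2,4,5}->{2,4,5}
Constraint 3 (Y != Z) on D(Y)={2,3,4} D(Z)={2,4,5}: no change
Constraint 4 (U != Y) on D(U)={1,2,4} D(Y)={2,3,4}: no change
So after all 4 constraints: D(U) = {1,2,4}

Answer: {1,2,4}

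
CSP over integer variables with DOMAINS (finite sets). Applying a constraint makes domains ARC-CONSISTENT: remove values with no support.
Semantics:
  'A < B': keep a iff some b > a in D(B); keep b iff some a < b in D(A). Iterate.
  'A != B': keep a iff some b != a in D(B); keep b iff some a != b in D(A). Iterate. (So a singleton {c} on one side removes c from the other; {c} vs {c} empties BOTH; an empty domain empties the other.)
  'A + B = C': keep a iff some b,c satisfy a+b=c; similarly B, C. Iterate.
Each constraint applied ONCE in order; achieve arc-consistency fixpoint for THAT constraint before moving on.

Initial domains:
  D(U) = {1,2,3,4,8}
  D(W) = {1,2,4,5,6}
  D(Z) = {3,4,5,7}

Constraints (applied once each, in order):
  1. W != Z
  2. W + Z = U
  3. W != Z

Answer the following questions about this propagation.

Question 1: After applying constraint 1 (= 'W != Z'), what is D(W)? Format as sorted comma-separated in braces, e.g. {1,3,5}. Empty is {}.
Constraint 1 (W != Z) on D(W)={1,2,4,5,6} D(Z)={3,4,5,7}: no change
So after constraint 1: D(W) = {1,2,4,5,6}

Answer: {1,2,4,5,6}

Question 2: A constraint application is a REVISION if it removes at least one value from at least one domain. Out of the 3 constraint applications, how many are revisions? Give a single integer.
Constraint 1 (W != Z) on D(W)={1,2,4,5,6} D(Z)={3,4,5,7}: no change => not a revision
Constraint 2 (W + Z = U) on D(W)={1,2,4,5,6} D(Z)={3,4,5,7} D(U)={1,2,3,4,8}: W {1,2,4,5,6}->{1,4,5}; Z {3,4,5,7}->{3,4,7}; U {1,2,3,4,8}->{4,8} => REVISION
Constraint 3 (W != Z) on D(W)={1,4,5} D(Z)={3,4,7}: no change => not a revision
Total revisions = 1

Answer: 1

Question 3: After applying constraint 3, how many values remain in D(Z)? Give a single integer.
Constraint 1 (W != Z) on D(W)={1,2,4,5,6} D(Z)={3,4,5,7}: no change
Constraint 2 (W + Z = U) on D(W)={1,2,4,5,6} D(Z)={3,4,5,7} D(U)={1,2,3,4,8}: W {1,2,4,5,6}->{1,4,5}; Z {3,4,5,7}->{3,4,7}; U {1,2,3,4,8}->{4,8}
Constraint 3 (W != Z) on D(W)={1,4,5} D(Z)={3,4,7}: no change
So after constraint 3: D(Z)={3,4,7}, size = 3

Answer: 3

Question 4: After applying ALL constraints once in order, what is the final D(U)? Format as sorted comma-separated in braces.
Answer: {4,8}

Derivation:
Constraint 1 (W != Z) on D(W)={1,2,4,5,6} D(Z)={3,4,5,7}: no change
Constraint 2 (W + Z = U) on D(W)={1,2,4,5,6} D(Z)={3,4,5,7} D(U)={1,2,3,4,8}: W {1,2,4,5,6}->{1,4,5}; Z {3,4,5,7}->{3,4,7}; U {1,2,3,4,8}->{4,8}
Constraint 3 (W != Z) on D(W)={1,4,5} D(Z)={3,4,7}: no change
So after all 3 constraints: D(U) = {4,8}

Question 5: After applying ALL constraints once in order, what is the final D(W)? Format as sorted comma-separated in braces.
Constraint 1 (W != Z) on D(W)={1,2,4,5,6} D(Z)={3,4,5,7}: no change
Constraint 2 (W + Z = U) on D(W)={1,2,4,5,6} D(Z)={3,4,5,7} D(U)={1,2,3,4,8}: W {1,2,4,5,6}->{1,4,5}; Z {3,4,5,7}->{3,4,7}; U {1,2,3,4,8}->{4,8}
Constraint 3 (W != Z) on D(W)={1,4,5} D(Z)={3,4,7}: no change
So after all 3 constraints: D(W) = {1,4,5}

Answer: {1,4,5}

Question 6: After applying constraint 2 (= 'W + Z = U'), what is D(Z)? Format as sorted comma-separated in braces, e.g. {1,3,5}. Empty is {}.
Answer: {3,4,7}

Derivation:
Constraint 1 (W != Z) on D(W)={1,2,4,5,6} D(Z)={3,4,5,7}: no change
Constraint 2 (W + Z = U) on D(W)={1,2,4,5,6} D(Z)={3,4,5,7} D(U)={1,2,3,4,8}: W {1,2,4,5,6}->{1,4,5}; Z {3,4,5,7}->{3,4,7}; U {1,2,3,4,8}->{4,8}
So after constraint 2: D(Z) = {3,4,7}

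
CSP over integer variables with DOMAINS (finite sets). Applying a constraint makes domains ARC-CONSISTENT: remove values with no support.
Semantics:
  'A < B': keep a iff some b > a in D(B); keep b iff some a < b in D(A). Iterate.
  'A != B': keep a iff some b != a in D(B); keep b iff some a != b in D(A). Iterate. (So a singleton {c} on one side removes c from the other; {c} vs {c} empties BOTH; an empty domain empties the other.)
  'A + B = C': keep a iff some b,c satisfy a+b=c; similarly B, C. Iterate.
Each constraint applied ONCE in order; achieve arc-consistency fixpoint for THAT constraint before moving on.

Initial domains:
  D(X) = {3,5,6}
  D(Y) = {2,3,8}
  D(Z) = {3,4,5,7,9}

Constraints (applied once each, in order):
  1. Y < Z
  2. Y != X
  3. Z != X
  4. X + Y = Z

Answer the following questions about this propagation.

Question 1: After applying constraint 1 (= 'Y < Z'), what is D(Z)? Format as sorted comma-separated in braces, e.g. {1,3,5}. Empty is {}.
Answer: {3,4,5,7,9}

Derivation:
Constraint 1 (Y < Z) on D(Y)={2,3,8} D(Z)={3,4,5,7,9}: no change
So after constraint 1: D(Z) = {3,4,5,7,9}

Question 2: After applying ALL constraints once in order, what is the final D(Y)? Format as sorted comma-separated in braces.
Constraint 1 (Y < Z) on D(Y)={2,3,8} D(Z)={3,4,5,7,9}: no change
Constraint 2 (Y != X) on D(Y)={2,3,8} D(X)={3,5,6}: no change
Constraint 3 (Z != X) on D(Z)={3,4,5,7,9} D(X)={3,5,6}: no change
Constraint 4 (X + Y = Z) on D(X)={3,5,6} D(Y)={2,3,8} D(Z)={3,4,5,7,9}: Y {2,3,8}->{2,3}; Z {3,4,5,7,9}->{5,7,9}
So after all 4 constraints: D(Y) = {2,3}

Answer: {2,3}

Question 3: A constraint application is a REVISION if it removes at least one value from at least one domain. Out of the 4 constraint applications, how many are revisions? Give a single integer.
Constraint 1 (Y < Z) on D(Y)={2,3,8} D(Z)={3,4,5,7,9}: no change => not a revision
Constraint 2 (Y != X) on D(Y)={2,3,8} D(X)={3,5,6}: no change => not a revision
Constraint 3 (Z != X) on D(Z)={3,4,5,7,9} D(X)={3,5,6}: no change => not a revision
Constraint 4 (X + Y = Z) on D(X)={3,5,6} D(Y)={2,3,8} D(Z)={3,4,5,7,9}: Y {2,3,8}->{2,3}; Z {3,4,5,7,9}->{5,7,9} => REVISION
Total revisions = 1

Answer: 1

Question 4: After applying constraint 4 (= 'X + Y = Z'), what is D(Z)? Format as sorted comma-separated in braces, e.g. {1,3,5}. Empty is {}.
Constraint 1 (Y < Z) on D(Y)={2,3,8} D(Z)={3,4,5,7,9}: no change
Constraint 2 (Y != X) on D(Y)={2,3,8} D(X)={3,5,6}: no change
Constraint 3 (Z != X) on D(Z)={3,4,5,7,9} D(X)={3,5,6}: no change
Constraint 4 (X + Y = Z) on D(X)={3,5,6} D(Y)={2,3,8} D(Z)={3,4,5,7,9}: Y {2,3,8}->{2,3}; Z {3,4,5,7,9}->{5,7,9}
So after constraint 4: D(Z) = {5,7,9}

Answer: {5,7,9}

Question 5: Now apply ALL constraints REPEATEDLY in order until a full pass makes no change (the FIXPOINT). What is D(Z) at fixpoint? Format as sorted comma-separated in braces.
Answer: {5,7,9}

Derivation:
pass 0 (initial): D(Z)={3,4,5,7,9}
pass 1: Y {2,3,8}->{2,3}; Z {3,4,5,7,9}->{5,7,9}
pass 2: no change
Fixpoint after 2 passes: D(Z) = {5,7,9}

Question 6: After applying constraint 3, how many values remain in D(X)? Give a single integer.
Constraint 1 (Y < Z) on D(Y)={2,3,8} D(Z)={3,4,5,7,9}: no change
Constraint 2 (Y != X) on D(Y)={2,3,8} D(X)={3,5,6}: no change
Constraint 3 (Z != X) on D(Z)={3,4,5,7,9} D(X)={3,5,6}: no change
So after constraint 3: D(X)={3,5,6}, size = 3

Answer: 3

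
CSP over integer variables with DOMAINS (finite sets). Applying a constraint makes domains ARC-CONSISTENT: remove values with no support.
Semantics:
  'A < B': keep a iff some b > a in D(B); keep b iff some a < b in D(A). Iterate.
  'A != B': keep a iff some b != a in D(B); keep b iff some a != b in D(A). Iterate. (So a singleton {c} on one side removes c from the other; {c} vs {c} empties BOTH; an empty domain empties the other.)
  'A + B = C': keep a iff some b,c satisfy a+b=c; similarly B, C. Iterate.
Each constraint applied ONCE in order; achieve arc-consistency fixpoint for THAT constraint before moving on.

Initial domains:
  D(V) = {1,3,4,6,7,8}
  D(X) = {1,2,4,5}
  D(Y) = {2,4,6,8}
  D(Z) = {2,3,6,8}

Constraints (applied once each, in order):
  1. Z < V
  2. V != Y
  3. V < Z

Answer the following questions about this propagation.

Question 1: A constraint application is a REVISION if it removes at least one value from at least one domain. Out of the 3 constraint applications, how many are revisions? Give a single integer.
Constraint 1 (Z < V) on D(Z)={2,3,6,8} D(V)={1,3,4,6,7,8}: Z {2,3,6,8}->{2,3,6}; V {1,3,4,6,7,8}->{3,4,6,7,8} => REVISION
Constraint 2 (V != Y) on D(V)={3,4,6,7,8} D(Y)={2,4,6,8}: no change => not a revision
Constraint 3 (V < Z) on D(V)={3,4,6,7,8} D(Z)={2,3,6}: V {3,4,6,7,8}->{3,4}; Z {2,3,6}->{6} => REVISION
Total revisions = 2

Answer: 2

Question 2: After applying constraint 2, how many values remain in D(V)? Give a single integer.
Constraint 1 (Z < V) on D(Z)={2,3,6,8} D(V)={1,3,4,6,7,8}: Z {2,3,6,8}->{2,3,6}; V {1,3,4,6,7,8}->{3,4,6,7,8}
Constraint 2 (V != Y) on D(V)={3,4,6,7,8} D(Y)={2,4,6,8}: no change
So after constraint 2: D(V)={3,4,6,7,8}, size = 5

Answer: 5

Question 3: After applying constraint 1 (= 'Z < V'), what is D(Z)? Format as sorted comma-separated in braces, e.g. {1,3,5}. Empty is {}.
Constraint 1 (Z < V) on D(Z)={2,3,6,8} D(V)={1,3,4,6,7,8}: Z {2,3,6,8}->{2,3,6}; V {1,3,4,6,7,8}->{3,4,6,7,8}
So after constraint 1: D(Z) = {2,3,6}

Answer: {2,3,6}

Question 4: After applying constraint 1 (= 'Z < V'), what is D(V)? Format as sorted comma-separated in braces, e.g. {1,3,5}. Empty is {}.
Constraint 1 (Z < V) on D(Z)={2,3,6,8} D(V)={1,3,4,6,7,8}: Z {2,3,6,8}->{2,3,6}; V {1,3,4,6,7,8}->{3,4,6,7,8}
So after constraint 1: D(V) = {3,4,6,7,8}

Answer: {3,4,6,7,8}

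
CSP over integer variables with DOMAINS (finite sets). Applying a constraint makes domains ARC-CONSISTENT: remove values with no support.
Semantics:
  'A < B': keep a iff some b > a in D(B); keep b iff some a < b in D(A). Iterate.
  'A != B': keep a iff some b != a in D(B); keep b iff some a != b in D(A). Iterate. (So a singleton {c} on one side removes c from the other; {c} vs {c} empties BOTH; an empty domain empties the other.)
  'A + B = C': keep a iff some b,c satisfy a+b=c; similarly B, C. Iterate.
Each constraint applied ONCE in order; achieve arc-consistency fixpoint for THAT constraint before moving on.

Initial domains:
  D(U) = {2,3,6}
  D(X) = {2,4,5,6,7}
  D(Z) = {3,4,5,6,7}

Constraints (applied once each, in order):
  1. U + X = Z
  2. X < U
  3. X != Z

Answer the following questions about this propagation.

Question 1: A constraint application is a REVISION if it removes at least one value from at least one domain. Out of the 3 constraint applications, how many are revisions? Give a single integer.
Answer: 2

Derivation:
Constraint 1 (U + X = Z) on D(U)={2,3,6} D(X)={2,4,5,6,7} D(Z)={3,4,5,6,7}: U {2,3,6}->{2,3}; X {2,4,5,6,7}->{2,4,5}; Z {3,4,5,6,7}->{4,5,6,7} => REVISION
Constraint 2 (X < U) on D(X)={2,4,5} D(U)={2,3}: X {2,4,5}->{2}; U {2,3}->{3} => REVISION
Constraint 3 (X != Z) on D(X)={2} D(Z)={4,5,6,7}: no change => not a revision
Total revisions = 2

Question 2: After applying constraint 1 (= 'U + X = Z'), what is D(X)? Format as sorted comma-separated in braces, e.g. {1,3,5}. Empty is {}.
Answer: {2,4,5}

Derivation:
Constraint 1 (U + X = Z) on D(U)={2,3,6} D(X)={2,4,5,6,7} D(Z)={3,4,5,6,7}: U {2,3,6}->{2,3}; X {2,4,5,6,7}->{2,4,5}; Z {3,4,5,6,7}->{4,5,6,7}
So after constraint 1: D(X) = {2,4,5}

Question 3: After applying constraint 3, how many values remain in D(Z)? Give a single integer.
Answer: 4

Derivation:
Constraint 1 (U + X = Z) on D(U)={2,3,6} D(X)={2,4,5,6,7} D(Z)={3,4,5,6,7}: U {2,3,6}->{2,3}; X {2,4,5,6,7}->{2,4,5}; Z {3,4,5,6,7}->{4,5,6,7}
Constraint 2 (X < U) on D(X)={2,4,5} D(U)={2,3}: X {2,4,5}->{2}; U {2,3}->{3}
Constraint 3 (X != Z) on D(X)={2} D(Z)={4,5,6,7}: no change
So after constraint 3: D(Z)={4,5,6,7}, size = 4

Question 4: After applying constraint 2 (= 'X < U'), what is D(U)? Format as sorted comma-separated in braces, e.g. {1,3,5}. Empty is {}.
Constraint 1 (U + X = Z) on D(U)={2,3,6} D(X)={2,4,5,6,7} D(Z)={3,4,5,6,7}: U {2,3,6}->{2,3}; X {2,4,5,6,7}->{2,4,5}; Z {3,4,5,6,7}->{4,5,6,7}
Constraint 2 (X < U) on D(X)={2,4,5} D(U)={2,3}: X {2,4,5}->{2}; U {2,3}->{3}
So after constraint 2: D(U) = {3}

Answer: {3}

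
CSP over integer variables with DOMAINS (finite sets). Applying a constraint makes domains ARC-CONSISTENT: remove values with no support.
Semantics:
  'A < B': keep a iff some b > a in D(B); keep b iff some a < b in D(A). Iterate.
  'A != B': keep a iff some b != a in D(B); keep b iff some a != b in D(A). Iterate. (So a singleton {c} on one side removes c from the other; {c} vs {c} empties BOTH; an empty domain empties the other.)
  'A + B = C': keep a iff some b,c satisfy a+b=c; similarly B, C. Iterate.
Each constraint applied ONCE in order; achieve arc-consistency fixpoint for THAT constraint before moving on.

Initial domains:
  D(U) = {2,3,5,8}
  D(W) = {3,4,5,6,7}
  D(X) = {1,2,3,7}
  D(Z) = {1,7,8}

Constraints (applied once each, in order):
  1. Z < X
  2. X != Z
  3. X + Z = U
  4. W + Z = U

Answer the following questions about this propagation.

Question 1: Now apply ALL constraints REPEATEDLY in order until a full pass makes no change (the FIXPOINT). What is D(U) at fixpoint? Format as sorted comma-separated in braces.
pass 0 (initial): D(U)={2,3,5,8}
pass 1: U {2,3,5,8}->{8}; W {3,4,5,6,7}->{7}; X {1,2,3,7}->{2,7}; Z {1,7,8}->{1}
pass 2: X {2,7}->{7}
pass 3: no change
Fixpoint after 3 passes: D(U) = {8}

Answer: {8}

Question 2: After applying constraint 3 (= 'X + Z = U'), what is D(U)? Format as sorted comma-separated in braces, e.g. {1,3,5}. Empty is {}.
Constraint 1 (Z < X) on D(Z)={1,7,8} D(X)={1,2,3,7}: Z {1,7,8}->{1}; X {1,2,3,7}->{2,3,7}
Constraint 2 (X != Z) on D(X)={2,3,7} D(Z)={1}: no change
Constraint 3 (X + Z = U) on D(X)={2,3,7} D(Z)={1} D(U)={2,3,5,8}: X {2,3,7}->{2,7}; U {2,3,5,8}->{3,8}
So after constraint 3: D(U) = {3,8}

Answer: {3,8}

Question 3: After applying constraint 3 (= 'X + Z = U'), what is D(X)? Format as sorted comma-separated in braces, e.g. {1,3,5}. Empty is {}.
Constraint 1 (Z < X) on D(Z)={1,7,8} D(X)={1,2,3,7}: Z {1,7,8}->{1}; X {1,2,3,7}->{2,3,7}
Constraint 2 (X != Z) on D(X)={2,3,7} D(Z)={1}: no change
Constraint 3 (X + Z = U) on D(X)={2,3,7} D(Z)={1} D(U)={2,3,5,8}: X {2,3,7}->{2,7}; U {2,3,5,8}->{3,8}
So after constraint 3: D(X) = {2,7}

Answer: {2,7}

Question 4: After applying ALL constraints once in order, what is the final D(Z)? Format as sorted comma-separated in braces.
Constraint 1 (Z < X) on D(Z)={1,7,8} D(X)={1,2,3,7}: Z {1,7,8}->{1}; X {1,2,3,7}->{2,3,7}
Constraint 2 (X != Z) on D(X)={2,3,7} D(Z)={1}: no change
Constraint 3 (X + Z = U) on D(X)={2,3,7} D(Z)={1} D(U)={2,3,5,8}: X {2,3,7}->{2,7}; U {2,3,5,8}->{3,8}
Constraint 4 (W + Z = U) on D(W)={3,4,5,6,7} D(Z)={1} D(U)={3,8}: W {3,4,5,6,7}->{7}; U {3,8}->{8}
So after all 4 constraints: D(Z) = {1}

Answer: {1}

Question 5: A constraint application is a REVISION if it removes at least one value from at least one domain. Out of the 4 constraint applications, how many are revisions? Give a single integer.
Constraint 1 (Z < X) on D(Z)={1,7,8} D(X)={1,2,3,7}: Z {1,7,8}->{1}; X {1,2,3,7}->{2,3,7} => REVISION
Constraint 2 (X != Z) on D(X)={2,3,7} D(Z)={1}: no change => not a revision
Constraint 3 (X + Z = U) on D(X)={2,3,7} D(Z)={1} D(U)={2,3,5,8}: X {2,3,7}->{2,7}; U {2,3,5,8}->{3,8} => REVISION
Constraint 4 (W + Z = U) on D(W)={3,4,5,6,7} D(Z)={1} D(U)={3,8}: W {3,4,5,6,7}->{7}; U {3,8}->{8} => REVISION
Total revisions = 3

Answer: 3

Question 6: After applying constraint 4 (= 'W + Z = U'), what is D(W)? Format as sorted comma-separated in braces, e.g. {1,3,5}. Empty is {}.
Answer: {7}

Derivation:
Constraint 1 (Z < X) on D(Z)={1,7,8} D(X)={1,2,3,7}: Z {1,7,8}->{1}; X {1,2,3,7}->{2,3,7}
Constraint 2 (X != Z) on D(X)={2,3,7} D(Z)={1}: no change
Constraint 3 (X + Z = U) on D(X)={2,3,7} D(Z)={1} D(U)={2,3,5,8}: X {2,3,7}->{2,7}; U {2,3,5,8}->{3,8}
Constraint 4 (W + Z = U) on D(W)={3,4,5,6,7} D(Z)={1} D(U)={3,8}: W {3,4,5,6,7}->{7}; U {3,8}->{8}
So after constraint 4: D(W) = {7}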